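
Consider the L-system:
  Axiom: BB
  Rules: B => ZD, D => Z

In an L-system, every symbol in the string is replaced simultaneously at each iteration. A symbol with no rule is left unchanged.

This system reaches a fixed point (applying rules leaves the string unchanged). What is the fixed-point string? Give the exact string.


Step 0: BB
Step 1: ZDZD
Step 2: ZZZZ
Step 3: ZZZZ  (unchanged — fixed point at step 2)

Answer: ZZZZ


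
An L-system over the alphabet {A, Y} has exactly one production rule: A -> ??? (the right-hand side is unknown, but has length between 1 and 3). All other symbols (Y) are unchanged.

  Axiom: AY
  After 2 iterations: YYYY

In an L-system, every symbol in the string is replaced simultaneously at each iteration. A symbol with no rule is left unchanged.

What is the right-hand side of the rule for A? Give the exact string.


Answer: YYY

Derivation:
Trying A -> YYY:
  Step 0: AY
  Step 1: YYYY
  Step 2: YYYY
Matches the given result.


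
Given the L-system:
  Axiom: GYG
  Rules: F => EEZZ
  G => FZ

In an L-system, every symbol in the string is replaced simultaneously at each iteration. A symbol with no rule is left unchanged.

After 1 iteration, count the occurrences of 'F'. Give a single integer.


Answer: 2

Derivation:
Step 0: GYG  (0 'F')
Step 1: FZYFZ  (2 'F')


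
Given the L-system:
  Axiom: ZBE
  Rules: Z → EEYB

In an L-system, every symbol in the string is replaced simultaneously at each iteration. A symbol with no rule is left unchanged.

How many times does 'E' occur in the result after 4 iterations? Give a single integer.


Step 0: ZBE  (1 'E')
Step 1: EEYBBE  (3 'E')
Step 2: EEYBBE  (3 'E')
Step 3: EEYBBE  (3 'E')
Step 4: EEYBBE  (3 'E')

Answer: 3


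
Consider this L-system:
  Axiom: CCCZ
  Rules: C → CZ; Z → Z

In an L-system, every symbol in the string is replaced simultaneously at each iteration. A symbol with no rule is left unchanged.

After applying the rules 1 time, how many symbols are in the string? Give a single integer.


Answer: 7

Derivation:
Step 0: length = 4
Step 1: length = 7


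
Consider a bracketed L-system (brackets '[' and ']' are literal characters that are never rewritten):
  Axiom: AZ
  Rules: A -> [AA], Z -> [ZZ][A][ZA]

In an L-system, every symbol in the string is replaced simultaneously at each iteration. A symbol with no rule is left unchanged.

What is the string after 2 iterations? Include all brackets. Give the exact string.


Answer: [[AA][AA]][[ZZ][A][ZA][ZZ][A][ZA]][[AA]][[ZZ][A][ZA][AA]]

Derivation:
Step 0: AZ
Step 1: [AA][ZZ][A][ZA]
Step 2: [[AA][AA]][[ZZ][A][ZA][ZZ][A][ZA]][[AA]][[ZZ][A][ZA][AA]]


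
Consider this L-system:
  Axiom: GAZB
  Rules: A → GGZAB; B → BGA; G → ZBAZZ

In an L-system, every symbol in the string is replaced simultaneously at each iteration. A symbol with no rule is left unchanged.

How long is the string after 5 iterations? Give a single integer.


Answer: 1214

Derivation:
Step 0: length = 4
Step 1: length = 14
Step 2: length = 44
Step 3: length = 134
Step 4: length = 404
Step 5: length = 1214


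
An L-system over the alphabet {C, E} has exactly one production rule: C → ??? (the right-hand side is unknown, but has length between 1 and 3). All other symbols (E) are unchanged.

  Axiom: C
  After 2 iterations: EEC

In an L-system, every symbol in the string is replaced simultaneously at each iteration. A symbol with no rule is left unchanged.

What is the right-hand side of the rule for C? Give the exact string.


Trying C → EC:
  Step 0: C
  Step 1: EC
  Step 2: EEC
Matches the given result.

Answer: EC


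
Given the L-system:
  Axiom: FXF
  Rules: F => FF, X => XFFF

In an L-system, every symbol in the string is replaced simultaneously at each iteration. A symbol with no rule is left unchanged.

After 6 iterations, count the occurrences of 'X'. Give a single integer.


Step 0: FXF  (1 'X')
Step 1: FFXFFFFF  (1 'X')
Step 2: FFFFXFFFFFFFFFFFFF  (1 'X')
Step 3: FFFFFFFFXFFFFFFFFFFFFFFFFFFFFFFFFFFFFF  (1 'X')
Step 4: FFFFFFFFFFFFFFFFXFFFFFFFFFFFFFFFFFFFFFFFFFFFFFFFFFFFFFFFFFFFFFFFFFFFFFFFFFFFFF  (1 'X')
Step 5: FFFFFFFFFFFFFFFFFFFFFFFFFFFFFFFFXFFFFFFFFFFFFFFFFFFFFFFFFFFFFFFFFFFFFFFFFFFFFFFFFFFFFFFFFFFFFFFFFFFFFFFFFFFFFFFFFFFFFFFFFFFFFFFFFFFFFFFFFFFFFFFFFFFFFFFFFFFFFF  (1 'X')
Step 6: FFFFFFFFFFFFFFFFFFFFFFFFFFFFFFFFFFFFFFFFFFFFFFFFFFFFFFFFFFFFFFFFXFFFFFFFFFFFFFFFFFFFFFFFFFFFFFFFFFFFFFFFFFFFFFFFFFFFFFFFFFFFFFFFFFFFFFFFFFFFFFFFFFFFFFFFFFFFFFFFFFFFFFFFFFFFFFFFFFFFFFFFFFFFFFFFFFFFFFFFFFFFFFFFFFFFFFFFFFFFFFFFFFFFFFFFFFFFFFFFFFFFFFFFFFFFFFFFFFFFFFFFFFFFFFFFFFFFFFFFFFFFFFFFFFFFFFFFFFFFFFFFFFFFFFFFFFFFFF  (1 'X')

Answer: 1


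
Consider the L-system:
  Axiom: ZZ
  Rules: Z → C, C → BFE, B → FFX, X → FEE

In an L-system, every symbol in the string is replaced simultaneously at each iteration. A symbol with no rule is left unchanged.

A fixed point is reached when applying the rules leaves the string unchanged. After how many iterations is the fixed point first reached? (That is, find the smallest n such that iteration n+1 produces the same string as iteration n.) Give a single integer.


Answer: 4

Derivation:
Step 0: ZZ
Step 1: CC
Step 2: BFEBFE
Step 3: FFXFEFFXFE
Step 4: FFFEEFEFFFEEFE
Step 5: FFFEEFEFFFEEFE  (unchanged — fixed point at step 4)


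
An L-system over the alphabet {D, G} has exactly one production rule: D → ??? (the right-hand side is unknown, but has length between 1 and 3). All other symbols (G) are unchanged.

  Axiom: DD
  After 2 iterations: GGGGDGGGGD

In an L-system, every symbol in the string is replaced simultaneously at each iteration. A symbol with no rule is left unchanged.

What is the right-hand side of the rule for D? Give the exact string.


Trying D → GGD:
  Step 0: DD
  Step 1: GGDGGD
  Step 2: GGGGDGGGGD
Matches the given result.

Answer: GGD


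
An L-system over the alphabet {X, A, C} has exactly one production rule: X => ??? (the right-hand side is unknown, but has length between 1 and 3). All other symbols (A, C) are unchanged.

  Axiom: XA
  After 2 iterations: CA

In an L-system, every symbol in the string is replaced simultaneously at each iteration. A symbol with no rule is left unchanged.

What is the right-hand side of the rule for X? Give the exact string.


Trying X => C:
  Step 0: XA
  Step 1: CA
  Step 2: CA
Matches the given result.

Answer: C


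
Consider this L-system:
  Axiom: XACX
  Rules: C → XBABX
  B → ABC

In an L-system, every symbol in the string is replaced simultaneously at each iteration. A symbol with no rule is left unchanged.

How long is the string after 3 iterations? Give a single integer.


Step 0: length = 4
Step 1: length = 8
Step 2: length = 12
Step 3: length = 24

Answer: 24


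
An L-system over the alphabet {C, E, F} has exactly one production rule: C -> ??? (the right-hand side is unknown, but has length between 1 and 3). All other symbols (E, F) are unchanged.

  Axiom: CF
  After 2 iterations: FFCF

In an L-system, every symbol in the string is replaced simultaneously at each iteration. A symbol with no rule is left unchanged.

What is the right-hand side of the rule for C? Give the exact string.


Trying C -> FC:
  Step 0: CF
  Step 1: FCF
  Step 2: FFCF
Matches the given result.

Answer: FC


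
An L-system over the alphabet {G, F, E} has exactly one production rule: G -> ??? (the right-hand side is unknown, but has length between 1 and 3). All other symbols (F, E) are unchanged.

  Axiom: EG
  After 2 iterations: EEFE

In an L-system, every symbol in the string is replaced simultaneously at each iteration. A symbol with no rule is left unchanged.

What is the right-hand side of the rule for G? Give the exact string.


Trying G -> EFE:
  Step 0: EG
  Step 1: EEFE
  Step 2: EEFE
Matches the given result.

Answer: EFE


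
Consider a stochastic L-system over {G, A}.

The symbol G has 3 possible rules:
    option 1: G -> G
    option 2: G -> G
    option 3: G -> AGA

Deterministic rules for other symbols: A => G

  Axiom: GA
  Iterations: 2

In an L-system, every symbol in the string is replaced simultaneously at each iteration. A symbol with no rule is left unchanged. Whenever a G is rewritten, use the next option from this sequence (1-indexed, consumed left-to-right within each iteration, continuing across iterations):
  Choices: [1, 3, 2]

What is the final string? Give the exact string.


Step 0: GA
Step 1: GG  (used choices [1])
Step 2: AGAG  (used choices [3, 2])

Answer: AGAG


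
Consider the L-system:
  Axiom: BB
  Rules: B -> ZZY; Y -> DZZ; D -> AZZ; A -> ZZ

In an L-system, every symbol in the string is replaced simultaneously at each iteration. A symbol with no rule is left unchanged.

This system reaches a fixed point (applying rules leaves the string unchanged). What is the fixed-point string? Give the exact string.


Step 0: BB
Step 1: ZZYZZY
Step 2: ZZDZZZZDZZ
Step 3: ZZAZZZZZZAZZZZ
Step 4: ZZZZZZZZZZZZZZZZ
Step 5: ZZZZZZZZZZZZZZZZ  (unchanged — fixed point at step 4)

Answer: ZZZZZZZZZZZZZZZZ


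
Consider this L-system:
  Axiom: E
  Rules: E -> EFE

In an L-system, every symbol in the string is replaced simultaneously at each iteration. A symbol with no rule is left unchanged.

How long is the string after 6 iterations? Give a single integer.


Step 0: length = 1
Step 1: length = 3
Step 2: length = 7
Step 3: length = 15
Step 4: length = 31
Step 5: length = 63
Step 6: length = 127

Answer: 127


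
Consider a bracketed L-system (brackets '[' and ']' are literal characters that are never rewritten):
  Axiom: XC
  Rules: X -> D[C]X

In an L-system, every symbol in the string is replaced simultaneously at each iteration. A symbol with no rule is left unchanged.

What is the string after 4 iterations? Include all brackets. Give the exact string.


Step 0: XC
Step 1: D[C]XC
Step 2: D[C]D[C]XC
Step 3: D[C]D[C]D[C]XC
Step 4: D[C]D[C]D[C]D[C]XC

Answer: D[C]D[C]D[C]D[C]XC


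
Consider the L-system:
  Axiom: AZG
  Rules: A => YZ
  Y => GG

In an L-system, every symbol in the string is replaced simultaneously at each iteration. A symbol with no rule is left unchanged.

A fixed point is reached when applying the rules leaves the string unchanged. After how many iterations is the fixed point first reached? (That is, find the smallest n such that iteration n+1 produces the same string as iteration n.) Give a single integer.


Step 0: AZG
Step 1: YZZG
Step 2: GGZZG
Step 3: GGZZG  (unchanged — fixed point at step 2)

Answer: 2


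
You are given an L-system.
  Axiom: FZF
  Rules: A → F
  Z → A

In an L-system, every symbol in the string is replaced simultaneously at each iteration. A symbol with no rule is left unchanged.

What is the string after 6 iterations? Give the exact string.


Answer: FFF

Derivation:
Step 0: FZF
Step 1: FAF
Step 2: FFF
Step 3: FFF
Step 4: FFF
Step 5: FFF
Step 6: FFF


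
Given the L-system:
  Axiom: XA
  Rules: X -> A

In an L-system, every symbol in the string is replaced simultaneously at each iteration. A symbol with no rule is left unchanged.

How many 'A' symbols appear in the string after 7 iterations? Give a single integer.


Answer: 2

Derivation:
Step 0: XA  (1 'A')
Step 1: AA  (2 'A')
Step 2: AA  (2 'A')
Step 3: AA  (2 'A')
Step 4: AA  (2 'A')
Step 5: AA  (2 'A')
Step 6: AA  (2 'A')
Step 7: AA  (2 'A')


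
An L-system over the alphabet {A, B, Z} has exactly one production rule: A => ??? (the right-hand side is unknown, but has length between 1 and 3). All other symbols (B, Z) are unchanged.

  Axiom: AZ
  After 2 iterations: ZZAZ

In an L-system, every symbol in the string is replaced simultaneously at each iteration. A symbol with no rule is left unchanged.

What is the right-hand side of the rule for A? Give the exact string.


Trying A => ZA:
  Step 0: AZ
  Step 1: ZAZ
  Step 2: ZZAZ
Matches the given result.

Answer: ZA


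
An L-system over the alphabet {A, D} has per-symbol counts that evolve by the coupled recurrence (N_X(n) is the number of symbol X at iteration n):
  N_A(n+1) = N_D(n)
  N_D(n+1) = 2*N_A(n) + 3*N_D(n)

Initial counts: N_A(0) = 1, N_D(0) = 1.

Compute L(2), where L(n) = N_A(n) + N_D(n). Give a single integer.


Step 0: N_A=1, N_D=1, L=2
Step 1: N_A=1, N_D=5, L=6
Step 2: N_A=5, N_D=17, L=22

Answer: 22


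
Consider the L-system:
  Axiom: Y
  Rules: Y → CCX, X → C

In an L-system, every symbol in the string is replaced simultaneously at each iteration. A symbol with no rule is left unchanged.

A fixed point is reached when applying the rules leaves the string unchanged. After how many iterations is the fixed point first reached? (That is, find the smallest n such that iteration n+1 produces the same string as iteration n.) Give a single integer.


Step 0: Y
Step 1: CCX
Step 2: CCC
Step 3: CCC  (unchanged — fixed point at step 2)

Answer: 2


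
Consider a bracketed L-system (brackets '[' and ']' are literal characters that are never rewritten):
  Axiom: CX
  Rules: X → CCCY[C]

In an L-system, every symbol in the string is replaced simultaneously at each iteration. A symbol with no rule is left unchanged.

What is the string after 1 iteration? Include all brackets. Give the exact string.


Step 0: CX
Step 1: CCCCY[C]

Answer: CCCCY[C]


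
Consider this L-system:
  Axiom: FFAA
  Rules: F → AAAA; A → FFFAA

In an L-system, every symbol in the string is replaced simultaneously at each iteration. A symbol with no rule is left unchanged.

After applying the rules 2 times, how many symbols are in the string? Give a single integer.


Answer: 84

Derivation:
Step 0: length = 4
Step 1: length = 18
Step 2: length = 84


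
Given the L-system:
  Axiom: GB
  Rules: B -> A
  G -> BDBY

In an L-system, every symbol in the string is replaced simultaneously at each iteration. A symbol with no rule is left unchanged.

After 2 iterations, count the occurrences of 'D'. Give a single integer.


Step 0: GB  (0 'D')
Step 1: BDBYA  (1 'D')
Step 2: ADAYA  (1 'D')

Answer: 1


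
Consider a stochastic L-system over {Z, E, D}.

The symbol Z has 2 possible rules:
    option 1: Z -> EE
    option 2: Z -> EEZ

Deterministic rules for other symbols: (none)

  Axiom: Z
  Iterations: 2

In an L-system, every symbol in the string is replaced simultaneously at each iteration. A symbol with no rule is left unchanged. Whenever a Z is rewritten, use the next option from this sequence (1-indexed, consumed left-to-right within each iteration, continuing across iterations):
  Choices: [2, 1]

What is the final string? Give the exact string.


Answer: EEEE

Derivation:
Step 0: Z
Step 1: EEZ  (used choices [2])
Step 2: EEEE  (used choices [1])


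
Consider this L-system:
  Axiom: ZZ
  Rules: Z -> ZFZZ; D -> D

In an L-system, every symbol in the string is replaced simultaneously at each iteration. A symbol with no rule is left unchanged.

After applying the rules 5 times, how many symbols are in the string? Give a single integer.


Step 0: length = 2
Step 1: length = 8
Step 2: length = 26
Step 3: length = 80
Step 4: length = 242
Step 5: length = 728

Answer: 728


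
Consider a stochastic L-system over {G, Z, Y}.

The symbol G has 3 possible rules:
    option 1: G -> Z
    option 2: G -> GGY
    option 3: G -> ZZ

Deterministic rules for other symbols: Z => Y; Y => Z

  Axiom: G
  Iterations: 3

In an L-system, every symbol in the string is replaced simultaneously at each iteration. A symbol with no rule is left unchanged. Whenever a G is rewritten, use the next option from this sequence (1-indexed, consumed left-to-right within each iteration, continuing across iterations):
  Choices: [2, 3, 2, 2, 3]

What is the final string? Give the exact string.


Step 0: G
Step 1: GGY  (used choices [2])
Step 2: ZZGGYZ  (used choices [3, 2])
Step 3: YYGGYZZZY  (used choices [2, 3])

Answer: YYGGYZZZY


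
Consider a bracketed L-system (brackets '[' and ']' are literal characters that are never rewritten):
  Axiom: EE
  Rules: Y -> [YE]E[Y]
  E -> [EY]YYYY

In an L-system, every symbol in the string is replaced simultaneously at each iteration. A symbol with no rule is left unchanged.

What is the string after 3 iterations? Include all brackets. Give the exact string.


Answer: [[[EY]YYYY[YE]E[Y]][YE]E[Y][YE]E[Y][YE]E[Y][YE]E[Y][[YE]E[Y][EY]YYYY][EY]YYYY[[YE]E[Y]]][[YE]E[Y][EY]YYYY][EY]YYYY[[YE]E[Y]][[YE]E[Y][EY]YYYY][EY]YYYY[[YE]E[Y]][[YE]E[Y][EY]YYYY][EY]YYYY[[YE]E[Y]][[YE]E[Y][EY]YYYY][EY]YYYY[[YE]E[Y]][[[EY]YYYY[YE]E[Y]][YE]E[Y][YE]E[Y][YE]E[Y][YE]E[Y][[YE]E[Y][EY]YYYY][EY]YYYY[[YE]E[Y]]][[YE]E[Y][EY]YYYY][EY]YYYY[[YE]E[Y]][[YE]E[Y][EY]YYYY][EY]YYYY[[YE]E[Y]][[YE]E[Y][EY]YYYY][EY]YYYY[[YE]E[Y]][[YE]E[Y][EY]YYYY][EY]YYYY[[YE]E[Y]]

Derivation:
Step 0: EE
Step 1: [EY]YYYY[EY]YYYY
Step 2: [[EY]YYYY[YE]E[Y]][YE]E[Y][YE]E[Y][YE]E[Y][YE]E[Y][[EY]YYYY[YE]E[Y]][YE]E[Y][YE]E[Y][YE]E[Y][YE]E[Y]
Step 3: [[[EY]YYYY[YE]E[Y]][YE]E[Y][YE]E[Y][YE]E[Y][YE]E[Y][[YE]E[Y][EY]YYYY][EY]YYYY[[YE]E[Y]]][[YE]E[Y][EY]YYYY][EY]YYYY[[YE]E[Y]][[YE]E[Y][EY]YYYY][EY]YYYY[[YE]E[Y]][[YE]E[Y][EY]YYYY][EY]YYYY[[YE]E[Y]][[YE]E[Y][EY]YYYY][EY]YYYY[[YE]E[Y]][[[EY]YYYY[YE]E[Y]][YE]E[Y][YE]E[Y][YE]E[Y][YE]E[Y][[YE]E[Y][EY]YYYY][EY]YYYY[[YE]E[Y]]][[YE]E[Y][EY]YYYY][EY]YYYY[[YE]E[Y]][[YE]E[Y][EY]YYYY][EY]YYYY[[YE]E[Y]][[YE]E[Y][EY]YYYY][EY]YYYY[[YE]E[Y]][[YE]E[Y][EY]YYYY][EY]YYYY[[YE]E[Y]]


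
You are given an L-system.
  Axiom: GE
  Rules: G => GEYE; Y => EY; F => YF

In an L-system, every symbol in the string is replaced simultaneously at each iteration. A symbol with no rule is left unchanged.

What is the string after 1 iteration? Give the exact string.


Answer: GEYEE

Derivation:
Step 0: GE
Step 1: GEYEE


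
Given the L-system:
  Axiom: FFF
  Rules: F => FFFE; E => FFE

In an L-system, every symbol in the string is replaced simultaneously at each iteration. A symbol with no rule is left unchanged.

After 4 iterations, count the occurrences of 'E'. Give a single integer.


Answer: 168

Derivation:
Step 0: FFF  (0 'E')
Step 1: FFFEFFFEFFFE  (3 'E')
Step 2: FFFEFFFEFFFEFFEFFFEFFFEFFFEFFEFFFEFFFEFFFEFFE  (12 'E')
Step 3: FFFEFFFEFFFEFFEFFFEFFFEFFFEFFEFFFEFFFEFFFEFFEFFFEFFFEFFEFFFEFFFEFFFEFFEFFFEFFFEFFFEFFEFFFEFFFEFFFEFFEFFFEFFFEFFEFFFEFFFEFFFEFFEFFFEFFFEFFFEFFEFFFEFFFEFFFEFFEFFFEFFFEFFE  (45 'E')
Step 4: FFFEFFFEFFFEFFEFFFEFFFEFFFEFFEFFFEFFFEFFFEFFEFFFEFFFEFFEFFFEFFFEFFFEFFEFFFEFFFEFFFEFFEFFFEFFFEFFFEFFEFFFEFFFEFFEFFFEFFFEFFFEFFEFFFEFFFEFFFEFFEFFFEFFFEFFFEFFEFFFEFFFEFFEFFFEFFFEFFFEFFEFFFEFFFEFFFEFFEFFFEFFFEFFEFFFEFFFEFFFEFFEFFFEFFFEFFFEFFEFFFEFFFEFFFEFFEFFFEFFFEFFEFFFEFFFEFFFEFFEFFFEFFFEFFFEFFEFFFEFFFEFFFEFFEFFFEFFFEFFEFFFEFFFEFFFEFFEFFFEFFFEFFFEFFEFFFEFFFEFFFEFFEFFFEFFFEFFEFFFEFFFEFFFEFFEFFFEFFFEFFFEFFEFFFEFFFEFFEFFFEFFFEFFFEFFEFFFEFFFEFFFEFFEFFFEFFFEFFFEFFEFFFEFFFEFFEFFFEFFFEFFFEFFEFFFEFFFEFFFEFFEFFFEFFFEFFFEFFEFFFEFFFEFFEFFFEFFFEFFFEFFEFFFEFFFEFFFEFFEFFFEFFFEFFFEFFEFFFEFFFEFFEFFFEFFFEFFFEFFEFFFEFFFEFFFEFFEFFFEFFFEFFE  (168 'E')


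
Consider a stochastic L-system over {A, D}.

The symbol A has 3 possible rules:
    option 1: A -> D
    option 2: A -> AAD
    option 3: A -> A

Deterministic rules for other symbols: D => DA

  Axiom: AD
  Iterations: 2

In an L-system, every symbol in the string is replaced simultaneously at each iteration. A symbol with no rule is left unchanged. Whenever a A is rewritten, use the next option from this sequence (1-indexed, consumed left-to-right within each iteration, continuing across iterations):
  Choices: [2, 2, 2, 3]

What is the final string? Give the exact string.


Step 0: AD
Step 1: AADDA  (used choices [2])
Step 2: AADAADDADAA  (used choices [2, 2, 3])

Answer: AADAADDADAA


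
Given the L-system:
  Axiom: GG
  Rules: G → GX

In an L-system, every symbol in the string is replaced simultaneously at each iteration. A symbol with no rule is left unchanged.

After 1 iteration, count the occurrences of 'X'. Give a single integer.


Answer: 2

Derivation:
Step 0: GG  (0 'X')
Step 1: GXGX  (2 'X')


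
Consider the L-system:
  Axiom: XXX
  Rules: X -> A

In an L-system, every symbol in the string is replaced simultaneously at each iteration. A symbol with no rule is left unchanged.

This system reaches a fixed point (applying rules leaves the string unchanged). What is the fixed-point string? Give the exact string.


Step 0: XXX
Step 1: AAA
Step 2: AAA  (unchanged — fixed point at step 1)

Answer: AAA


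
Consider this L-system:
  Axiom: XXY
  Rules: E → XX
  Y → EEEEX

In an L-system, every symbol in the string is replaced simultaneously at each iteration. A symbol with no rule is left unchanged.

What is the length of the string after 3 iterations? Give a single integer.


Answer: 11

Derivation:
Step 0: length = 3
Step 1: length = 7
Step 2: length = 11
Step 3: length = 11


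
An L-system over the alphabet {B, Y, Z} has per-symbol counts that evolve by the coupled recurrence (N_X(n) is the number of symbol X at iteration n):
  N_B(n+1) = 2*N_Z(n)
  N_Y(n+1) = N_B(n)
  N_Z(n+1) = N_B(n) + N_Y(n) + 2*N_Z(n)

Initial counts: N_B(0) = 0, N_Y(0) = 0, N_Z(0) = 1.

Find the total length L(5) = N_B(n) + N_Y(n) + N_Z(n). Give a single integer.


Answer: 292

Derivation:
Step 0: N_B=0, N_Y=0, N_Z=1, L=1
Step 1: N_B=2, N_Y=0, N_Z=2, L=4
Step 2: N_B=4, N_Y=2, N_Z=6, L=12
Step 3: N_B=12, N_Y=4, N_Z=18, L=34
Step 4: N_B=36, N_Y=12, N_Z=52, L=100
Step 5: N_B=104, N_Y=36, N_Z=152, L=292


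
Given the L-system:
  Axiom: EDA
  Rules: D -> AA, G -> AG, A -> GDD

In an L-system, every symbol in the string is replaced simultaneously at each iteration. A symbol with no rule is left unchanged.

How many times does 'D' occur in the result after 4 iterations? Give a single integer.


Step 0: EDA  (1 'D')
Step 1: EAAGDD  (2 'D')
Step 2: EGDDGDDAGAAAA  (4 'D')
Step 3: EAGAAAAAGAAAAGDDAGGDDGDDGDDGDD  (10 'D')
Step 4: EGDDAGGDDGDDGDDGDDGDDAGGDDGDDGDDGDDAGAAAAGDDAGAGAAAAAGAAAAAGAAAAAGAAAA  (22 'D')

Answer: 22


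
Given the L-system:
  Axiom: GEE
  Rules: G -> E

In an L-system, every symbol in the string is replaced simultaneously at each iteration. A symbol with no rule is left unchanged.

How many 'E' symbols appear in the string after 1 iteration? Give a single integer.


Answer: 3

Derivation:
Step 0: GEE  (2 'E')
Step 1: EEE  (3 'E')


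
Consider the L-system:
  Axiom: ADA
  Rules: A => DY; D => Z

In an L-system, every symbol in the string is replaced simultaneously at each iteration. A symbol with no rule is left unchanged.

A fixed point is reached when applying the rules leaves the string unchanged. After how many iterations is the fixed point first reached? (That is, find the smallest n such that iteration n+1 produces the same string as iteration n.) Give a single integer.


Answer: 2

Derivation:
Step 0: ADA
Step 1: DYZDY
Step 2: ZYZZY
Step 3: ZYZZY  (unchanged — fixed point at step 2)


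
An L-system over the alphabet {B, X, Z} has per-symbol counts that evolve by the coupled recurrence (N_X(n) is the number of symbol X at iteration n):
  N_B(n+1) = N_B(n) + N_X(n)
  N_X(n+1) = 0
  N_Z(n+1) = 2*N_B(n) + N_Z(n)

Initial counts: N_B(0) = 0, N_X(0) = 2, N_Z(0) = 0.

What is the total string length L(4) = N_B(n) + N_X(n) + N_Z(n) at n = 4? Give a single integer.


Answer: 14

Derivation:
Step 0: N_B=0, N_X=2, N_Z=0, L=2
Step 1: N_B=2, N_X=0, N_Z=0, L=2
Step 2: N_B=2, N_X=0, N_Z=4, L=6
Step 3: N_B=2, N_X=0, N_Z=8, L=10
Step 4: N_B=2, N_X=0, N_Z=12, L=14


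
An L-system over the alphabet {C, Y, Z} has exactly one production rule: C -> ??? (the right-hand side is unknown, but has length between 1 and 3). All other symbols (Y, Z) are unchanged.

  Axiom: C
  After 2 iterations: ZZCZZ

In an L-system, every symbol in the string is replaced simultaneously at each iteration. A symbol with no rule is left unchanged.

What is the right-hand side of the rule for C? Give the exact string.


Trying C -> ZCZ:
  Step 0: C
  Step 1: ZCZ
  Step 2: ZZCZZ
Matches the given result.

Answer: ZCZ


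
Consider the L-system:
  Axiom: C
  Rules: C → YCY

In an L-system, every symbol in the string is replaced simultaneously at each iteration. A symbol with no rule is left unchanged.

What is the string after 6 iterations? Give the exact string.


Step 0: C
Step 1: YCY
Step 2: YYCYY
Step 3: YYYCYYY
Step 4: YYYYCYYYY
Step 5: YYYYYCYYYYY
Step 6: YYYYYYCYYYYYY

Answer: YYYYYYCYYYYYY


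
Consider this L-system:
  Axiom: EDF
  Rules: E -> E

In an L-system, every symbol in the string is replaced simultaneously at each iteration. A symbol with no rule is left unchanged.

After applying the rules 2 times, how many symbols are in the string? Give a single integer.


Step 0: length = 3
Step 1: length = 3
Step 2: length = 3

Answer: 3


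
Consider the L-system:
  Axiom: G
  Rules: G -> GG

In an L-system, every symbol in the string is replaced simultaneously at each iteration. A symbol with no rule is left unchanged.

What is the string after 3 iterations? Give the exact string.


Answer: GGGGGGGG

Derivation:
Step 0: G
Step 1: GG
Step 2: GGGG
Step 3: GGGGGGGG


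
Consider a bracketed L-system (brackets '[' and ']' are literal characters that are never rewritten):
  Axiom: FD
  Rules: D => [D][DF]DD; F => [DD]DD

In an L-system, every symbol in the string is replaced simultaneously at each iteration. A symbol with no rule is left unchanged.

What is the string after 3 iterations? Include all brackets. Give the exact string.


Answer: [[[D][DF]DD][[D][DF]DD[DD]DD][D][DF]DD[D][DF]DD[[D][DF]DD][[D][DF]DD[DD]DD][D][DF]DD[D][DF]DD][[D][DF]DD][[D][DF]DD[DD]DD][D][DF]DD[D][DF]DD[[D][DF]DD][[D][DF]DD[DD]DD][D][DF]DD[D][DF]DD[[[D][DF]DD][[D][DF]DD[DD]DD][D][DF]DD[D][DF]DD][[[D][DF]DD][[D][DF]DD[DD]DD][D][DF]DD[D][DF]DD[[D][DF]DD[D][DF]DD][D][DF]DD[D][DF]DD][[D][DF]DD][[D][DF]DD[DD]DD][D][DF]DD[D][DF]DD[[D][DF]DD][[D][DF]DD[DD]DD][D][DF]DD[D][DF]DD

Derivation:
Step 0: FD
Step 1: [DD]DD[D][DF]DD
Step 2: [[D][DF]DD[D][DF]DD][D][DF]DD[D][DF]DD[[D][DF]DD][[D][DF]DD[DD]DD][D][DF]DD[D][DF]DD
Step 3: [[[D][DF]DD][[D][DF]DD[DD]DD][D][DF]DD[D][DF]DD[[D][DF]DD][[D][DF]DD[DD]DD][D][DF]DD[D][DF]DD][[D][DF]DD][[D][DF]DD[DD]DD][D][DF]DD[D][DF]DD[[D][DF]DD][[D][DF]DD[DD]DD][D][DF]DD[D][DF]DD[[[D][DF]DD][[D][DF]DD[DD]DD][D][DF]DD[D][DF]DD][[[D][DF]DD][[D][DF]DD[DD]DD][D][DF]DD[D][DF]DD[[D][DF]DD[D][DF]DD][D][DF]DD[D][DF]DD][[D][DF]DD][[D][DF]DD[DD]DD][D][DF]DD[D][DF]DD[[D][DF]DD][[D][DF]DD[DD]DD][D][DF]DD[D][DF]DD


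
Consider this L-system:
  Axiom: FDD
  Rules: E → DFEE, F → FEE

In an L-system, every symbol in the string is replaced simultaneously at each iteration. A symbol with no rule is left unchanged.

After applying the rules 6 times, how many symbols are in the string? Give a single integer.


Answer: 973

Derivation:
Step 0: length = 3
Step 1: length = 5
Step 2: length = 13
Step 3: length = 37
Step 4: length = 109
Step 5: length = 325
Step 6: length = 973


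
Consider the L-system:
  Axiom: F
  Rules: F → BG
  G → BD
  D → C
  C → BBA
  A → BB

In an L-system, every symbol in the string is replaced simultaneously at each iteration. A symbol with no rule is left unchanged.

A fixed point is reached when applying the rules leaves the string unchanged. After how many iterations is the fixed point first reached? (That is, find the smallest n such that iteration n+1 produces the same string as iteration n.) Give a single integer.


Step 0: F
Step 1: BG
Step 2: BBD
Step 3: BBC
Step 4: BBBBA
Step 5: BBBBBB
Step 6: BBBBBB  (unchanged — fixed point at step 5)

Answer: 5


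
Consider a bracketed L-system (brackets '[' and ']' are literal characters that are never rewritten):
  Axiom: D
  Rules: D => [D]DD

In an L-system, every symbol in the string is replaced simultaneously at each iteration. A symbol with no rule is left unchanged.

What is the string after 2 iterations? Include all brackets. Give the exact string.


Answer: [[D]DD][D]DD[D]DD

Derivation:
Step 0: D
Step 1: [D]DD
Step 2: [[D]DD][D]DD[D]DD


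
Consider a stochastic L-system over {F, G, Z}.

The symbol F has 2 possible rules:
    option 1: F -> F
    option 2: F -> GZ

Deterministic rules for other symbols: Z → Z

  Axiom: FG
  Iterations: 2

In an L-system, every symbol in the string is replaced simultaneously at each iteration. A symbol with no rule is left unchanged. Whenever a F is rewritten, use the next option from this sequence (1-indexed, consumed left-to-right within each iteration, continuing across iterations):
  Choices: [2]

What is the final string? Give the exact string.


Answer: GZG

Derivation:
Step 0: FG
Step 1: GZG  (used choices [2])
Step 2: GZG  (used choices [])


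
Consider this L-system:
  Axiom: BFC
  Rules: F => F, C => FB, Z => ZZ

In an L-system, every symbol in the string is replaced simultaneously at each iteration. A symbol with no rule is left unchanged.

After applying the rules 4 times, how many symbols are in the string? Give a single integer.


Step 0: length = 3
Step 1: length = 4
Step 2: length = 4
Step 3: length = 4
Step 4: length = 4

Answer: 4


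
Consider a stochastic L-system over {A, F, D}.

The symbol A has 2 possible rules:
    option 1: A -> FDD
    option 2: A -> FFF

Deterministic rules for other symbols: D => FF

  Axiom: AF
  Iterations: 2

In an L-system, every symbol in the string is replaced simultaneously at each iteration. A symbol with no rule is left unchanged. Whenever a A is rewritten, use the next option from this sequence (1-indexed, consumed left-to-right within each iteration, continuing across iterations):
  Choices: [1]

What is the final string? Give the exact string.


Step 0: AF
Step 1: FDDF  (used choices [1])
Step 2: FFFFFF  (used choices [])

Answer: FFFFFF


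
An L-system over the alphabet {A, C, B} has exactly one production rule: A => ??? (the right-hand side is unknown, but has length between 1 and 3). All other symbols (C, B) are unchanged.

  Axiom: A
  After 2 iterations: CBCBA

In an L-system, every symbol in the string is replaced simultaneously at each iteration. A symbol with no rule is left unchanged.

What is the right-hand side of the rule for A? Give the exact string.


Answer: CBA

Derivation:
Trying A => CBA:
  Step 0: A
  Step 1: CBA
  Step 2: CBCBA
Matches the given result.


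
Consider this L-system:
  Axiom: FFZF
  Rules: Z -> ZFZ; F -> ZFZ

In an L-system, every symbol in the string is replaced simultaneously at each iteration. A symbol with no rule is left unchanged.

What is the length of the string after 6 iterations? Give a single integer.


Answer: 2916

Derivation:
Step 0: length = 4
Step 1: length = 12
Step 2: length = 36
Step 3: length = 108
Step 4: length = 324
Step 5: length = 972
Step 6: length = 2916


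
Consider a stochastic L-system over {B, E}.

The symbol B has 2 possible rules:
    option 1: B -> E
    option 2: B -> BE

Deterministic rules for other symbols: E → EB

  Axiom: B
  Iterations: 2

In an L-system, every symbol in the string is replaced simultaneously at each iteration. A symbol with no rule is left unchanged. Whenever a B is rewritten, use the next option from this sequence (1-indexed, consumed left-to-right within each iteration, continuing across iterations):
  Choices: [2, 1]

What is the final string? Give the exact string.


Answer: EEB

Derivation:
Step 0: B
Step 1: BE  (used choices [2])
Step 2: EEB  (used choices [1])


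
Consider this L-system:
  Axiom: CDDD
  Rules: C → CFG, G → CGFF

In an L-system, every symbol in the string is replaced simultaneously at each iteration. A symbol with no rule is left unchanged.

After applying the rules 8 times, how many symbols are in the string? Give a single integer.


Answer: 641

Derivation:
Step 0: length = 4
Step 1: length = 6
Step 2: length = 11
Step 3: length = 21
Step 4: length = 41
Step 5: length = 81
Step 6: length = 161
Step 7: length = 321
Step 8: length = 641


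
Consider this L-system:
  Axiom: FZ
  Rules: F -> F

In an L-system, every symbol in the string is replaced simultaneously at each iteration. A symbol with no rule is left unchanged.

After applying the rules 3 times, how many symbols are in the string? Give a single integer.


Step 0: length = 2
Step 1: length = 2
Step 2: length = 2
Step 3: length = 2

Answer: 2


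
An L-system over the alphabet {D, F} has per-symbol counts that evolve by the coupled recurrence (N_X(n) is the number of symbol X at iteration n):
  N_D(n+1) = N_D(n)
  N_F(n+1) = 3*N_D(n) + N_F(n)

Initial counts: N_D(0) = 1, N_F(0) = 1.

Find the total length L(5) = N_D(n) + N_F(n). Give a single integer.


Answer: 17

Derivation:
Step 0: N_D=1, N_F=1, L=2
Step 1: N_D=1, N_F=4, L=5
Step 2: N_D=1, N_F=7, L=8
Step 3: N_D=1, N_F=10, L=11
Step 4: N_D=1, N_F=13, L=14
Step 5: N_D=1, N_F=16, L=17


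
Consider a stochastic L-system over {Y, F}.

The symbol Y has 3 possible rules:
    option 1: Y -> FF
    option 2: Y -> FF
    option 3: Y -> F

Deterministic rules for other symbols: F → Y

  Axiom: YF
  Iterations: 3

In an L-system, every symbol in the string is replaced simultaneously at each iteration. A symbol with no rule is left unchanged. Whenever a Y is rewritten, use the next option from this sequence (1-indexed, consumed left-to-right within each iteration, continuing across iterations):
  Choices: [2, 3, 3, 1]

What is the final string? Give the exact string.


Step 0: YF
Step 1: FFY  (used choices [2])
Step 2: YYF  (used choices [3])
Step 3: FFFY  (used choices [3, 1])

Answer: FFFY


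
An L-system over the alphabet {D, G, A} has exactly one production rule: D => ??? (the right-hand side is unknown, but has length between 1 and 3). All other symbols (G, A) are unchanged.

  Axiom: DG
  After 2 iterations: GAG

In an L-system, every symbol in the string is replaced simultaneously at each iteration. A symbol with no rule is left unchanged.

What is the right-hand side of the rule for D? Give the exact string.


Trying D => GA:
  Step 0: DG
  Step 1: GAG
  Step 2: GAG
Matches the given result.

Answer: GA


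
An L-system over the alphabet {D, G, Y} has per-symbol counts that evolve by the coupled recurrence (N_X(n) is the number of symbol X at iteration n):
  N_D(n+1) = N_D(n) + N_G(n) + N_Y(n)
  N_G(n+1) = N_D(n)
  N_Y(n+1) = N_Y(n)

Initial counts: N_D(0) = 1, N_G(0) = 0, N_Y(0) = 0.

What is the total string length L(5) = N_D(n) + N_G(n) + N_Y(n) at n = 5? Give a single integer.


Answer: 13

Derivation:
Step 0: N_D=1, N_G=0, N_Y=0, L=1
Step 1: N_D=1, N_G=1, N_Y=0, L=2
Step 2: N_D=2, N_G=1, N_Y=0, L=3
Step 3: N_D=3, N_G=2, N_Y=0, L=5
Step 4: N_D=5, N_G=3, N_Y=0, L=8
Step 5: N_D=8, N_G=5, N_Y=0, L=13


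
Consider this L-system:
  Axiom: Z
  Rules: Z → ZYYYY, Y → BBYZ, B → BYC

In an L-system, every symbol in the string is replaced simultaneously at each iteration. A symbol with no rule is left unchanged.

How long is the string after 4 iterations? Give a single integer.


Step 0: length = 1
Step 1: length = 5
Step 2: length = 21
Step 3: length = 81
Step 4: length = 289

Answer: 289


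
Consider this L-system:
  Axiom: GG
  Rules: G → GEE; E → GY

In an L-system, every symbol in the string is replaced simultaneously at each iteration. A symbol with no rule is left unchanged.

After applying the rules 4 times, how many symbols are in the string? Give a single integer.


Answer: 62

Derivation:
Step 0: length = 2
Step 1: length = 6
Step 2: length = 14
Step 3: length = 30
Step 4: length = 62


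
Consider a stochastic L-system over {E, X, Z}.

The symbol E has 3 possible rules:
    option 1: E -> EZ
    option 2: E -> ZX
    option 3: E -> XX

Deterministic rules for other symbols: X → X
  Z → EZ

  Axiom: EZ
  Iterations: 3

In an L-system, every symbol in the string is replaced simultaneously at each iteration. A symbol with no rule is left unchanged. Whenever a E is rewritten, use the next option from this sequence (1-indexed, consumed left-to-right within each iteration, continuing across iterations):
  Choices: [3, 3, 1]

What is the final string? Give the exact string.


Answer: XXXXEZEZ

Derivation:
Step 0: EZ
Step 1: XXEZ  (used choices [3])
Step 2: XXXXEZ  (used choices [3])
Step 3: XXXXEZEZ  (used choices [1])


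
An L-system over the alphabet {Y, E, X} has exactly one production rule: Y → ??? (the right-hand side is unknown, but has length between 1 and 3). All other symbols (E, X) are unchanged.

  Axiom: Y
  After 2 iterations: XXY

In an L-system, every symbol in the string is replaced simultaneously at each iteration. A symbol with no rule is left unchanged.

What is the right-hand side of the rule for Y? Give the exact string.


Answer: XY

Derivation:
Trying Y → XY:
  Step 0: Y
  Step 1: XY
  Step 2: XXY
Matches the given result.


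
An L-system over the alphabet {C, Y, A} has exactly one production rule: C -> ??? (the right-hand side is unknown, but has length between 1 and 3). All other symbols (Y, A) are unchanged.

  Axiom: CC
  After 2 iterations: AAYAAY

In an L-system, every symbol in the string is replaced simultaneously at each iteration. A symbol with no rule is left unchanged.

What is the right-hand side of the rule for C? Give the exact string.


Answer: AAY

Derivation:
Trying C -> AAY:
  Step 0: CC
  Step 1: AAYAAY
  Step 2: AAYAAY
Matches the given result.


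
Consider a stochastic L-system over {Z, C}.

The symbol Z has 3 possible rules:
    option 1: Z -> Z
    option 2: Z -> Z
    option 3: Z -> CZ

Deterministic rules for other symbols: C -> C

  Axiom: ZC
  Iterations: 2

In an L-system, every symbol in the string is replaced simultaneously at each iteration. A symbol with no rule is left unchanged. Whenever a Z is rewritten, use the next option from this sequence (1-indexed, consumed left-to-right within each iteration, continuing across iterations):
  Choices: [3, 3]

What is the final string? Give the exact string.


Step 0: ZC
Step 1: CZC  (used choices [3])
Step 2: CCZC  (used choices [3])

Answer: CCZC


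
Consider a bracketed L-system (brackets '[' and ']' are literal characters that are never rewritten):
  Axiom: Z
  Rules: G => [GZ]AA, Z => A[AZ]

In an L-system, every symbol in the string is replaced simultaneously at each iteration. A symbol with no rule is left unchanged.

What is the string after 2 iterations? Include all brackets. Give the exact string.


Answer: A[AA[AZ]]

Derivation:
Step 0: Z
Step 1: A[AZ]
Step 2: A[AA[AZ]]


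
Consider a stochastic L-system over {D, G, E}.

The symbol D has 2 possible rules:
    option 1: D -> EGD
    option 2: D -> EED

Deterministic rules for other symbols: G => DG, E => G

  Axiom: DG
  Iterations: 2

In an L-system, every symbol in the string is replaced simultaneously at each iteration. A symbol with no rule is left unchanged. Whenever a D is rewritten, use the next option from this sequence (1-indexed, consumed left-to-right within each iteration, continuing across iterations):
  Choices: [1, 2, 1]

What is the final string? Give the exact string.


Step 0: DG
Step 1: EGDDG  (used choices [1])
Step 2: GDGEEDEGDDG  (used choices [2, 1])

Answer: GDGEEDEGDDG


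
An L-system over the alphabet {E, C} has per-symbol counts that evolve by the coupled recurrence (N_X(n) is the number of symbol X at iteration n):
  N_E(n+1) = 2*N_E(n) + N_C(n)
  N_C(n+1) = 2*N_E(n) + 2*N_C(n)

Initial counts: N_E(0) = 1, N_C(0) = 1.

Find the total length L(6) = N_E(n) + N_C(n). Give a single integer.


Step 0: N_E=1, N_C=1, L=2
Step 1: N_E=3, N_C=4, L=7
Step 2: N_E=10, N_C=14, L=24
Step 3: N_E=34, N_C=48, L=82
Step 4: N_E=116, N_C=164, L=280
Step 5: N_E=396, N_C=560, L=956
Step 6: N_E=1352, N_C=1912, L=3264

Answer: 3264


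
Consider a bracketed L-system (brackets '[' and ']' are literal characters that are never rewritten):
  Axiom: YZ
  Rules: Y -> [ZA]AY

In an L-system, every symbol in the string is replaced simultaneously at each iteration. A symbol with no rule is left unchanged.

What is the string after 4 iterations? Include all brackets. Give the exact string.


Step 0: YZ
Step 1: [ZA]AYZ
Step 2: [ZA]A[ZA]AYZ
Step 3: [ZA]A[ZA]A[ZA]AYZ
Step 4: [ZA]A[ZA]A[ZA]A[ZA]AYZ

Answer: [ZA]A[ZA]A[ZA]A[ZA]AYZ


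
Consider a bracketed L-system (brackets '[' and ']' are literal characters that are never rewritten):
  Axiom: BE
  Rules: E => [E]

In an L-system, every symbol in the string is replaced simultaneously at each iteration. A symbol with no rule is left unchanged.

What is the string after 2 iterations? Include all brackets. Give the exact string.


Step 0: BE
Step 1: B[E]
Step 2: B[[E]]

Answer: B[[E]]
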